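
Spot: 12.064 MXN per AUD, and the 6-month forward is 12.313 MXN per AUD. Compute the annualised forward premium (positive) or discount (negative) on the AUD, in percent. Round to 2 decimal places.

T = 6/12 years.
Period premium: (12.313 − 12.064)/12.064 = 0.0206399.
×(1/T) gives 4.13% p.a.

+4.13%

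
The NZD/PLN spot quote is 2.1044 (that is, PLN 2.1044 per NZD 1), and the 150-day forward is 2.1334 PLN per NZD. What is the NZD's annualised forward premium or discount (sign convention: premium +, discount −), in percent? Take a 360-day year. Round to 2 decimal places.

T = 150/360 years.
NZD trades forward at +1.37807% vs spot over the period.
×(1/T) gives 3.31% p.a.

+3.31%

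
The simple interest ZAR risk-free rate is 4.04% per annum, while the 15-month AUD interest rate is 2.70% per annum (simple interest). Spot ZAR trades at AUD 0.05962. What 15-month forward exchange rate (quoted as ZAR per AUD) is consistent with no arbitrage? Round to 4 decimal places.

17.0447

T = 15/12 years.
Growth of 1 AUD over T: 1 + 0.0270×15/12 = 1.033750.
ZAR accumulates by 1 + 0.0404×15/12 = 1.050500.
So F = 0.05962 × 1.033750 / 1.050500 = 0.058669372 (AUD/ZAR).
Invert for ZAR per AUD: 1 / 0.058669372 = 17.0447.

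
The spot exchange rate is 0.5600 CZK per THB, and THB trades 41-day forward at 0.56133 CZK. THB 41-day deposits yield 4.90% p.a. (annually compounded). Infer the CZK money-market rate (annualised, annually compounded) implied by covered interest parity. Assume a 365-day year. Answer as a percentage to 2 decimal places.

7.14%

T = 41/365 years.
CIP gives F = S · g_CZK/g_THB, so g_CZK/g_THB = 0.56133/0.56 = 1.0023750.
The THB side grows by (1 + 0.0490)^(41/365) = 1.005388.
Hence g_CZK = 1.0077758.
r = 1.0077758^(365/41) − 1 = 0.071389 → 7.14%.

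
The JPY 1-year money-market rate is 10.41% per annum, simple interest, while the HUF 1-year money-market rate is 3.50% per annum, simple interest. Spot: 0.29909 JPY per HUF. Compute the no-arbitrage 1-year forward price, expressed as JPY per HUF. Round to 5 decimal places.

T = 1 year.
JPY growth factor: 1 + 0.1041×1 = 1.104100.
HUF accumulates by 1 + 0.0350×1 = 1.035000.
CIP: F = S · (grow JPY)/(grow HUF) = 0.29909 × 1.104100/1.035000 = 0.3190582 JPY per HUF.

0.31906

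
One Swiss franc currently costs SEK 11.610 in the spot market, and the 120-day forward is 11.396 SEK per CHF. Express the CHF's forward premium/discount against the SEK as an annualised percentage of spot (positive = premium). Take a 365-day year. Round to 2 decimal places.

T = 120/365 years.
(F − S)/S = (11.396 − 11.61)/11.61 = -0.0184324.
×(1/T) gives -5.61% p.a.

-5.61%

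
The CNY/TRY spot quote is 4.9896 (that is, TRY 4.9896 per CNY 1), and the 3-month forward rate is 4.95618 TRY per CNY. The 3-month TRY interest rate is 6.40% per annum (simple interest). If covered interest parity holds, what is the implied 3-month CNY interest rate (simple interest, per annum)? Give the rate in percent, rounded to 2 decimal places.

T = 3/12 years.
CIP gives F = S · g_TRY/g_CNY, so g_TRY/g_CNY = 4.95618/4.9896 = 0.9933021.
The TRY side grows by 1 + 0.0640×3/12 = 1.016000.
That pins the CNY growth at 1.022851.
r = (1.022851 − 1)/(3/12) = 0.091404 → 9.14%.

9.14%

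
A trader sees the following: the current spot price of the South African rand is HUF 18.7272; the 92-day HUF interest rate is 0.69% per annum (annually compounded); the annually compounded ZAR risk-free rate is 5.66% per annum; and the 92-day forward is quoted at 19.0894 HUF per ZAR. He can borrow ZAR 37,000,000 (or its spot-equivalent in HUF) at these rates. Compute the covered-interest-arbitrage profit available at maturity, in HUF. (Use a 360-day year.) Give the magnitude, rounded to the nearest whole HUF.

T = 92/360 years.
Invest the ZAR and cover forward: 37,000,000 × 1.01416936642 × 19.0894 = HUF 716,315,734.02.
Convert at spot and invest in HUF: 37,000,000 × 18.7272 × 1.00175882259 = HUF 694,125,099.43.
The quoted forward overvalues ZAR, so borrow HUF, buy ZAR at spot, deposit the ZAR at 5.66%, and sell the proceeds forward at 19.0894.
Arbitrage profit = |716,315,734.02 − 694,125,099.43| = HUF 22,190,635.

HUF 22,190,635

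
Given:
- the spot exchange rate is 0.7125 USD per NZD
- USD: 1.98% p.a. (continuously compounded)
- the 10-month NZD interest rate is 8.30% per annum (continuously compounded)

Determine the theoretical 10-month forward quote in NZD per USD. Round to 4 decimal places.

1.4794

T = 10/12 years.
Growth of 1 USD over T: e^(0.0198×10/12) = 1.0166369.
Growth of 1 NZD over T: e^(0.0830×10/12) = 1.0716148.
CIP: F = S · (grow USD)/(grow NZD) = 0.7125 × 1.0166369/1.0716148 = 0.6759461 USD per NZD.
Invert for NZD per USD: 1 / 0.6759461 = 1.4794.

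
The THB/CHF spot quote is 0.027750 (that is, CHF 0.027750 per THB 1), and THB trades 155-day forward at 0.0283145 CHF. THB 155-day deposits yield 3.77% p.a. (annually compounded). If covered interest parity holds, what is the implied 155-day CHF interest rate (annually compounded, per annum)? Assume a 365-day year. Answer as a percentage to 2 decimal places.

T = 155/365 years.
By CIP, F/S equals the CHF-to-THB growth ratio: 0.0283145/0.02775 = 1.0203423.
The THB side grows by (1 + 0.0377)^(155/365) = 1.0158393.
Hence g_CHF = 1.0365038.
r = 1.0365038^(365/155) − 1 = 0.088095 → 8.81%.

8.81%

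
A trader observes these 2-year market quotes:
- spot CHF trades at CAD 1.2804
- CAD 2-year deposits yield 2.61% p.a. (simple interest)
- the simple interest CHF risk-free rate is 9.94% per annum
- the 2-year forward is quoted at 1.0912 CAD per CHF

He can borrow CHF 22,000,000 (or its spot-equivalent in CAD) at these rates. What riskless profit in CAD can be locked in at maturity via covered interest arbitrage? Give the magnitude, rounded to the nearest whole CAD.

CAD 860,339

T = 2 years.
Route A — deposit CHF, sell forward: 22,000,000 × 1.198800 × 1.0912 = CAD 28,778,872.32.
Route B — convert at spot, deposit CAD: 22,000,000 × 1.2804 × 1.052200 = CAD 29,639,211.36.
The quoted forward undervalues CHF, so borrow CHF, convert to CAD at spot, deposit the CAD at 2.61%, and buy CHF forward at 1.0912 to cover the loan.
Arbitrage profit = |28,778,872.32 − 29,639,211.36| = CAD 860,339.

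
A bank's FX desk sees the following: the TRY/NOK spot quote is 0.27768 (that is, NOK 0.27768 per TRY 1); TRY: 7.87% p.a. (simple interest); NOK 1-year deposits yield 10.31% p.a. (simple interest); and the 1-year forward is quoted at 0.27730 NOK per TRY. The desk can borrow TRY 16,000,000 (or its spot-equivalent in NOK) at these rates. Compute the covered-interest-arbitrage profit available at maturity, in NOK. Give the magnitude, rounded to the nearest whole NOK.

T = 1 year.
Route A — deposit TRY, sell forward: 16,000,000 × 1.078700 × 0.27730 = NOK 4,785,976.16.
Route B — convert at spot, deposit NOK: 16,000,000 × 0.27768 × 1.103100 = NOK 4,900,940.93.
The quoted forward undervalues TRY, so borrow TRY, convert to NOK at spot, deposit the NOK at 10.31%, and buy TRY forward at 0.27730 to cover the loan.
The gap between the two covered legs is NOK 114,965.

NOK 114,965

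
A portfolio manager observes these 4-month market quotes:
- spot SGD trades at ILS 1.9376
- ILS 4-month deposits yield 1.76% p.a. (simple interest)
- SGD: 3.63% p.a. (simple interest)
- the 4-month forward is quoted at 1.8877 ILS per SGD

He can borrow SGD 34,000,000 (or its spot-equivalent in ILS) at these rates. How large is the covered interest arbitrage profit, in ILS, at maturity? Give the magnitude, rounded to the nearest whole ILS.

T = 4/12 years.
Keep in SGD, deliver into the forward: 34,000,000·1.012100·1.8877 = ILS 64,958,399.78.
Swap to ILS now, deposit: 34,000,000·1.9376·1.0058666667 = ILS 66,264,886.62.
The quoted forward undervalues SGD, so borrow SGD, convert to ILS at spot, deposit the ILS at 1.76%, and buy SGD forward at 1.8877 to cover the loan.
The gap between the two covered legs is ILS 1,306,487.

ILS 1,306,487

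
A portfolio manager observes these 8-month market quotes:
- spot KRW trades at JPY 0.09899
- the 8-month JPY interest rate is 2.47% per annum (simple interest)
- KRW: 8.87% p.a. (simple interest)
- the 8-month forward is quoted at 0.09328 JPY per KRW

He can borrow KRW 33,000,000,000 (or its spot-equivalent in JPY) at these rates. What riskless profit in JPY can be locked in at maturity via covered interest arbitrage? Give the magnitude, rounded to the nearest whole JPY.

T = 8/12 years.
Invest the KRW and cover forward: 33,000,000,000 × 1.059133333333 × 0.09328 = JPY 3,260,266,592.00.
Convert at spot and invest in JPY: 33,000,000,000 × 0.09899 × 1.016466666667 = JPY 3,320,461,166.00.
The quoted forward undervalues KRW, so borrow KRW, convert to JPY at spot, deposit the JPY at 2.47%, and buy KRW forward at 0.09328 to cover the loan.
Arbitrage profit = |3,260,266,592.00 − 3,320,461,166.00| = JPY 60,194,574.

JPY 60,194,574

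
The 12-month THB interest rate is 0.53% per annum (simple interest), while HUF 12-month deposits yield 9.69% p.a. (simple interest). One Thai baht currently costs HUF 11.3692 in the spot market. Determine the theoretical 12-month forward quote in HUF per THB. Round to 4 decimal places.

12.4051

T = 1 year.
HUF growth factor: 1 + 0.0969×1 = 1.096900.
Growth of 1 THB over T: 1 + 0.0053×1 = 1.005300.
CIP: F = S · (grow HUF)/(grow THB) = 11.3692 × 1.096900/1.005300 = 12.405128 HUF per THB.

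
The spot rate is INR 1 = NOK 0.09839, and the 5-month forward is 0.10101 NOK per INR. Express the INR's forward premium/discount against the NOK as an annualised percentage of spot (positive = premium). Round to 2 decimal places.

T = 5/12 years.
(F − S)/S = (0.10101 − 0.09839)/0.09839 = 0.0266287.
Annualise by dividing by T: 0.0266287 / (5/12) = 0.063909 → 6.39%.

+6.39%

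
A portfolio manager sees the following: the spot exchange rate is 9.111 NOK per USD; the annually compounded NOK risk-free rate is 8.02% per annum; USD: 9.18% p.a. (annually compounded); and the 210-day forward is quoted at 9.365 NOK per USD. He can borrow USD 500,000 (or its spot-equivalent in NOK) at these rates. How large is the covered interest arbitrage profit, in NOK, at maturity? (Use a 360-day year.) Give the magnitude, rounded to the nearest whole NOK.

T = 210/360 years.
Invest the USD and cover forward: 500,000 × 1.052567935 × 9.365 = NOK 4,928,649.36.
Convert at spot and invest in NOK: 500,000 × 9.111 × 1.046029905 = NOK 4,765,189.23.
The quoted forward overvalues USD, so borrow NOK, buy USD at spot, deposit the USD at 9.18%, and sell the proceeds forward at 9.365.
The gap between the two covered legs is NOK 163,460.

NOK 163,460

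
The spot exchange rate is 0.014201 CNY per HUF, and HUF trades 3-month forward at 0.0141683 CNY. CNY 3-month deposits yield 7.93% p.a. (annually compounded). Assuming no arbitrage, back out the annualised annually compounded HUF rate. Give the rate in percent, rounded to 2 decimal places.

T = 3/12 years.
CIP gives F = S · g_CNY/g_HUF, so g_CNY/g_HUF = 0.0141683/0.014201 = 0.9976973.
The CNY side grows by (1 + 0.0793)^(3/12) = 1.0192613.
So the HUF growth factor = 1.0216138.
Annualise: 1.0216138^(12/3) − 1 = 0.089299 = 8.93%.

8.93%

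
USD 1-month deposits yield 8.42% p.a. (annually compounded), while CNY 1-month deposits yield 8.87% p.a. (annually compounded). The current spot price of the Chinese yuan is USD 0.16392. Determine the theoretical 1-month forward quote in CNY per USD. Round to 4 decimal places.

6.1026

T = 1/12 years.
USD accumulates by (1 + 0.0842)^(1/12) = 1.0067596.
CNY accumulates by (1 + 0.0887)^(1/12) = 1.0071072.
Forward (USD per CNY) = 0.16392 × 1.0067596 / 1.0071072 = 0.1638634.
Invert for CNY per USD: 1 / 0.1638634 = 6.1026.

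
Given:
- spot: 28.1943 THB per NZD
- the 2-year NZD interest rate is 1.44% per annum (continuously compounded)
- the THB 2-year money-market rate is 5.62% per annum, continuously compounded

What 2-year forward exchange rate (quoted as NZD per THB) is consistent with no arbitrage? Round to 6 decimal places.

0.032624

T = 2 years.
THB accumulates by e^(0.0562×2) = 1.1189604.
NZD accumulates by e^(0.0144×2) = 1.0292187.
Forward (THB per NZD) = 28.1943 × 1.1189604 / 1.0292187 = 30.65267.
Invert for NZD per THB: 1 / 30.65267 = 0.032624.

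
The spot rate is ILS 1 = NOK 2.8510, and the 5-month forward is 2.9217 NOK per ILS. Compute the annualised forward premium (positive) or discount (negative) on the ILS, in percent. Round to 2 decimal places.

+5.95%

T = 5/12 years.
Period premium: (2.9217 − 2.851)/2.851 = 0.0247983.
×(1/T) gives 5.95% p.a.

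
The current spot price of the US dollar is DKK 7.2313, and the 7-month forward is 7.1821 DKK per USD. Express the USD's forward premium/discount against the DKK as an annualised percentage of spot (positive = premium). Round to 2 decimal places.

-1.17%

T = 7/12 years.
Period premium: (7.1821 − 7.2313)/7.2313 = -0.0068038.
Per annum: -0.0068038 / (7/12) = -0.011664 = -1.17%.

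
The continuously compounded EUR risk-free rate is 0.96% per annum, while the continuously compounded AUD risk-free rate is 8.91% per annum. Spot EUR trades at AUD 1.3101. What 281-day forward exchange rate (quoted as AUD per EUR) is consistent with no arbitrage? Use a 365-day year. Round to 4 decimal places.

1.3928

T = 281/365 years.
AUD accumulates by e^(0.0891×281/365) = 1.0710021.
Growth of 1 EUR over T: e^(0.0096×281/365) = 1.0074181.
So F = 1.3101 × 1.0710021 / 1.0074181 = 1.392788 (AUD/EUR).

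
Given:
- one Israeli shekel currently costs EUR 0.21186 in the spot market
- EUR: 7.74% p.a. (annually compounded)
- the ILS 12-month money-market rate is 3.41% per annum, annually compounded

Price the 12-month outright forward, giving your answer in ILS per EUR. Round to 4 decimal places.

4.5304

T = 1 year.
EUR accumulates by (1 + 0.0774)^1 = 1.077400.
Growth of 1 ILS over T: (1 + 0.0341)^1 = 1.034100.
CIP: F = S · (grow EUR)/(grow ILS) = 0.21186 × 1.077400/1.034100 = 0.2207310 EUR per ILS.
Invert for ILS per EUR: 1 / 0.2207310 = 4.5304.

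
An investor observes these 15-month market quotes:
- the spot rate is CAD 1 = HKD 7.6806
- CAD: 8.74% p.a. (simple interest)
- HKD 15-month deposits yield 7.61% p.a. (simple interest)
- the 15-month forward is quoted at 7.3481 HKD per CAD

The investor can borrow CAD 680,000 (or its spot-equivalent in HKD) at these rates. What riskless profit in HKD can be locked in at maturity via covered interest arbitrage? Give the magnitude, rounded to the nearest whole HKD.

T = 15/12 years.
Route A — deposit CAD, sell forward: 680,000 × 1.109250 × 7.3481 = HKD 5,542,598.35.
Route B — convert at spot, deposit HKD: 680,000 × 7.6806 × 1.095125 = HKD 5,719,627.61.
The quoted forward undervalues CAD, so borrow CAD, convert to HKD at spot, deposit the HKD at 7.61%, and buy CAD forward at 7.3481 to cover the loan.
Profit = 5,719,627.61 − 5,542,598.35 = HKD 177,029.

HKD 177,029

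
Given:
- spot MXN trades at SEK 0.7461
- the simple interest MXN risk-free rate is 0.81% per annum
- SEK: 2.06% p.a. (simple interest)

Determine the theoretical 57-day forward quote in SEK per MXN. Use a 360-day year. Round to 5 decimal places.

0.74757

T = 57/360 years.
SEK accumulates by 1 + 0.0206×57/360 = 1.0032617.
MXN growth factor: 1 + 0.0081×57/360 = 1.0012825.
Forward (SEK per MXN) = 0.7461 × 1.0032617 / 1.0012825 = 0.7475748.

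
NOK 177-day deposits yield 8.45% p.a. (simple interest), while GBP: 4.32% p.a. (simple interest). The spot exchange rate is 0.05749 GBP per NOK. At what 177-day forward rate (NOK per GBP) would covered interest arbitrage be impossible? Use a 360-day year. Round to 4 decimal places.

T = 177/360 years.
GBP growth factor: 1 + 0.0432×177/360 = 1.021240.
Growth of 1 NOK over T: 1 + 0.0845×177/360 = 1.04154583.
Forward (GBP per NOK) = 0.05749 × 1.021240 / 1.04154583 = 0.056369183.
Quoted the other way: 1/0.056369183 = 17.7402 NOK per GBP.

17.7402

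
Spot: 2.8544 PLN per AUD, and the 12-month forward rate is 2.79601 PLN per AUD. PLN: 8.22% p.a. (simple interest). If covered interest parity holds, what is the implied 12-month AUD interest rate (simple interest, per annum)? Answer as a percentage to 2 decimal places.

T = 1 year.
CIP gives F = S · g_PLN/g_AUD, so g_PLN/g_AUD = 2.79601/2.8544 = 0.9795439.
PLN growth factor: 1 + 0.0822×1 = 1.082200.
That pins the AUD growth at 1.1047999.
r = (1.1047999 − 1)/1 = 0.104800 → 10.48%.

10.48%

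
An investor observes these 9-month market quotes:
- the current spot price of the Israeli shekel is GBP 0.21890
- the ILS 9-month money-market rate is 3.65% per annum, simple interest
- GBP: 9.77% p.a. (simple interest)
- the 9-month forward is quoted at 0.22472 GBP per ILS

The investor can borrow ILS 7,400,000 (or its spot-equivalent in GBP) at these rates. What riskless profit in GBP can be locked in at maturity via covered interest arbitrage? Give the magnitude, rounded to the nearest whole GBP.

T = 9/12 years.
Route A — deposit ILS, sell forward: 7,400,000 × 1.027375 × 0.22472 = GBP 1,708,450.65.
Route B — convert at spot, deposit GBP: 7,400,000 × 0.21890 × 1.073275 = GBP 1,738,555.24.
The quoted forward undervalues ILS, so borrow ILS, convert to GBP at spot, deposit the GBP at 9.77%, and buy ILS forward at 0.22472 to cover the loan.
Profit = 1,738,555.24 − 1,708,450.65 = GBP 30,105.

GBP 30,105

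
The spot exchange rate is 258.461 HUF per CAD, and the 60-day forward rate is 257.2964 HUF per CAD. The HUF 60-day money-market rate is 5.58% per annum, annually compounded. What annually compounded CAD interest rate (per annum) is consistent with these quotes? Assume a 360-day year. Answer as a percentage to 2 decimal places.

T = 60/360 years.
F/S = 257.2964/258.461 = 0.9954941 = (growth of HUF) / (growth of CAD).
HUF growth factor: (1 + 0.0558)^(60/360) = 1.0090909.
That pins the CAD growth at 1.0136583.
r = 1.0136583^(360/60) − 1 = 0.084800 → 8.48%.

8.48%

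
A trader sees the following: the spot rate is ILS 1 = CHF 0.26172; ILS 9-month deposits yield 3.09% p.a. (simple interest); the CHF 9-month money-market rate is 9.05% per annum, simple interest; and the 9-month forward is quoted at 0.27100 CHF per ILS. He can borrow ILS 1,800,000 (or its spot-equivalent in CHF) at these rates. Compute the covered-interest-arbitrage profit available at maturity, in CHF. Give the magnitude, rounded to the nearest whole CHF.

T = 9/12 years.
Route A — deposit ILS, sell forward: 1,800,000 × 1.023175 × 0.27100 = CHF 499,104.77.
Route B — convert at spot, deposit CHF: 1,800,000 × 0.26172 × 1.067875 = CHF 503,071.64.
The quoted forward undervalues ILS, so borrow ILS, convert to CHF at spot, deposit the CHF at 9.05%, and buy ILS forward at 0.27100 to cover the loan.
Arbitrage profit = |499,104.77 − 503,071.64| = CHF 3,967.

CHF 3,967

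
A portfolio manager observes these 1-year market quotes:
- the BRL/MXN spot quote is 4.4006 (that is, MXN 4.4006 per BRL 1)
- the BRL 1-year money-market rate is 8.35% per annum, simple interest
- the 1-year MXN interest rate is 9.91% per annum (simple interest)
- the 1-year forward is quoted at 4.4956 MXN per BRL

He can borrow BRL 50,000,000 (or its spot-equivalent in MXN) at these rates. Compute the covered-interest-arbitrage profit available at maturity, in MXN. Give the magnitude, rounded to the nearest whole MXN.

T = 1 year.
Route A — deposit BRL, sell forward: 50,000,000 × 1.083500 × 4.4956 = MXN 243,549,130.00.
Route B — convert at spot, deposit MXN: 50,000,000 × 4.4006 × 1.099100 = MXN 241,834,973.00.
The quoted forward overvalues BRL, so borrow MXN, buy BRL at spot, deposit the BRL at 8.35%, and sell the proceeds forward at 4.4956.
Arbitrage profit = |243,549,130.00 − 241,834,973.00| = MXN 1,714,157.

MXN 1,714,157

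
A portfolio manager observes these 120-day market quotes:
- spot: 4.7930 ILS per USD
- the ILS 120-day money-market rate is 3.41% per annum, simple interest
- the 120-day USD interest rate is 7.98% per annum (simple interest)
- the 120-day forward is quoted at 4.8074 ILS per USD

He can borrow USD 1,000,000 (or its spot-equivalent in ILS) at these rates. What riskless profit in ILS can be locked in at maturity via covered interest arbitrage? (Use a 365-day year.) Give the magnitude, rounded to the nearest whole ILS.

ILS 86,791

T = 120/365 years.
Keep in USD, deliver into the forward: 1,000,000·1.026235616·4.8074 = ILS 4,933,525.10.
Swap to ILS now, deposit: 1,000,000·4.7930·1.011210959 = ILS 4,846,734.13.
The quoted forward overvalues USD, so borrow ILS, buy USD at spot, deposit the USD at 7.98%, and sell the proceeds forward at 4.8074.
The gap between the two covered legs is ILS 86,791.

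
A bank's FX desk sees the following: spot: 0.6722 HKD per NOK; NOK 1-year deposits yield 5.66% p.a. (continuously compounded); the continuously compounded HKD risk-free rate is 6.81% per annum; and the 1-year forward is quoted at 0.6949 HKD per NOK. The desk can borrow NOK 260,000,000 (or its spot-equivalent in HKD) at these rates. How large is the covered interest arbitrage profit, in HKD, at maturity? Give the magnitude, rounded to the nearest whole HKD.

T = 1 year.
Route A — deposit NOK, sell forward: 260,000,000 × 1.05823243275 × 0.6949 = HKD 191,195,086.55.
Route B — convert at spot, deposit HKD: 260,000,000 × 0.6722 × 1.07047235036 = HKD 187,088,593.62.
The quoted forward overvalues NOK, so borrow HKD, buy NOK at spot, deposit the NOK at 5.66%, and sell the proceeds forward at 0.6949.
Profit = 191,195,086.55 − 187,088,593.62 = HKD 4,106,493.

HKD 4,106,493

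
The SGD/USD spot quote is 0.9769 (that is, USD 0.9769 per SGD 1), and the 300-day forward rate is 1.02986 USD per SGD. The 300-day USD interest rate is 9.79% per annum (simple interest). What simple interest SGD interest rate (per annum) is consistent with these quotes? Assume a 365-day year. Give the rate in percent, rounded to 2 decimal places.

3.03%

T = 300/365 years.
By CIP, F/S equals the USD-to-SGD growth ratio: 1.02986/0.9769 = 1.0542123.
The USD side grows by 1 + 0.0979×300/365 = 1.0804658.
So the SGD growth factor = 1.0249034.
(1.0249034 − 1)/T = 0.030299, i.e. 3.03%.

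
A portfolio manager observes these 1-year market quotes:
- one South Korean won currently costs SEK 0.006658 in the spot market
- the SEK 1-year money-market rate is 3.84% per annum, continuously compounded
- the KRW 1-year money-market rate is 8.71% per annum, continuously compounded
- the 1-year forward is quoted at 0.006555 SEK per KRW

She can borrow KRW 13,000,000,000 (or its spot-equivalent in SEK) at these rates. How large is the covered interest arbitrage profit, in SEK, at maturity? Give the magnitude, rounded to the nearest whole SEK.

T = 1 year.
Route A — deposit KRW, sell forward: 13,000,000,000 × 1.0910057748 × 0.006555 = SEK 92,970,057.10.
Route B — convert at spot, deposit SEK: 13,000,000,000 × 0.006658 × 1.0391468085 = SEK 89,942,312.86.
The quoted forward overvalues KRW, so borrow SEK, buy KRW at spot, deposit the KRW at 8.71%, and sell the proceeds forward at 0.006555.
Profit = 92,970,057.10 − 89,942,312.86 = SEK 3,027,744.

SEK 3,027,744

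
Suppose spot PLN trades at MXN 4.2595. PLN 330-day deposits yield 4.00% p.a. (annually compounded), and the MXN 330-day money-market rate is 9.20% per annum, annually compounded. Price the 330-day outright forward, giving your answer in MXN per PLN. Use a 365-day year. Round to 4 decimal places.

T = 330/365 years.
MXN growth factor: (1 + 0.0920)^(330/365) = 1.082823.
Growth of 1 PLN over T: (1 + 0.0400)^(330/365) = 1.036096.
CIP: F = S · (grow MXN)/(grow PLN) = 4.2595 × 1.082823/1.036096 = 4.451600 MXN per PLN.

4.4516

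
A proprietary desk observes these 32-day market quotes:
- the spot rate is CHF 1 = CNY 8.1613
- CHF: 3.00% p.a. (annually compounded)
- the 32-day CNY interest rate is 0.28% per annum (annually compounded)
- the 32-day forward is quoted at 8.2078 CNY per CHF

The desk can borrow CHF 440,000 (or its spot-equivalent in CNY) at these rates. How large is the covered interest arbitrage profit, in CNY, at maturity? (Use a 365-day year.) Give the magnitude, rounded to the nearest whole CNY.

CNY 28,951

T = 32/365 years.
Invest the CHF and cover forward: 440,000 × 1.002594817 × 8.2078 = CNY 3,620,803.01.
Convert at spot and invest in CNY: 440,000 × 8.1613 × 1.000245166 = CNY 3,591,852.38.
The quoted forward overvalues CHF, so borrow CNY, buy CHF at spot, deposit the CHF at 3.00%, and sell the proceeds forward at 8.2078.
Arbitrage profit = |3,620,803.01 − 3,591,852.38| = CNY 28,951.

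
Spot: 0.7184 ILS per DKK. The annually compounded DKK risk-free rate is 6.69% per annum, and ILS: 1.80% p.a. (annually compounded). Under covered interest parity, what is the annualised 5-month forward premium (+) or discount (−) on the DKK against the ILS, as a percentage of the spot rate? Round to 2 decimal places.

-4.65%

T = 5/12 years.
No-arbitrage forward: 0.7184 × 1.007461 / 1.0273495 = 0.7044925 ILS/DKK.
(F − S)/S ÷ T = (0.7044925 − 0.7184)/0.7184/(5/12) = -0.046462 → -4.65%.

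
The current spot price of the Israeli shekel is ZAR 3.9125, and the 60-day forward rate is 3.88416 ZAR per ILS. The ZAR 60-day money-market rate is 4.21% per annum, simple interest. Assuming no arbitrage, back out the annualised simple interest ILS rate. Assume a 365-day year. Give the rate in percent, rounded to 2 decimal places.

T = 60/365 years.
CIP gives F = S · g_ZAR/g_ILS, so g_ZAR/g_ILS = 3.88416/3.9125 = 0.9927565.
The ZAR side grows by 1 + 0.0421×60/365 = 1.0069205.
That pins the ILS growth at 1.0142673.
(1.0142673 − 1)/T = 0.086793, i.e. 8.68%.

8.68%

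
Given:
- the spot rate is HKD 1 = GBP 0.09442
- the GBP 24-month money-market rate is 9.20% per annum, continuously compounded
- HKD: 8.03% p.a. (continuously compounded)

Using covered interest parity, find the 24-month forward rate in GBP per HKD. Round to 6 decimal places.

0.096655

T = 2 years.
Growth of 1 GBP over T: e^(0.0920×2) = 1.2020158.
HKD accumulates by e^(0.0803×2) = 1.1742152.
Forward (GBP per HKD) = 0.09442 × 1.2020158 / 1.1742152 = 0.09665548.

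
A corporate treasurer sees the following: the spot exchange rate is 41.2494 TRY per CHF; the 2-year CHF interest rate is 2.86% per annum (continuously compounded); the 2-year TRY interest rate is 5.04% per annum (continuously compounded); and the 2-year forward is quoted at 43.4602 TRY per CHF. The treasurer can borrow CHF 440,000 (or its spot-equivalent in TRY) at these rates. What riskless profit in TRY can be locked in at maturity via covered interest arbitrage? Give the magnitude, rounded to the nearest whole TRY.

T = 2 years.
Route A — deposit CHF, sell forward: 440,000 × 1.0588675627 × 43.4602 = TRY 20,248,182.26.
Route B — convert at spot, deposit TRY: 440,000 × 41.2494 × 1.1060554086 = TRY 20,074,613.67.
The quoted forward overvalues CHF, so borrow TRY, buy CHF at spot, deposit the CHF at 2.86%, and sell the proceeds forward at 43.4602.
Arbitrage profit = |20,248,182.26 − 20,074,613.67| = TRY 173,569.

TRY 173,569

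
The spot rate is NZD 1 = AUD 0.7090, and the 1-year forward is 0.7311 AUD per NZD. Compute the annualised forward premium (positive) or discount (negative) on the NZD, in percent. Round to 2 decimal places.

+3.12%

T = 1 year.
Period premium: (0.7311 − 0.709)/0.709 = 0.0311707.
×(1/T) gives 3.12% p.a.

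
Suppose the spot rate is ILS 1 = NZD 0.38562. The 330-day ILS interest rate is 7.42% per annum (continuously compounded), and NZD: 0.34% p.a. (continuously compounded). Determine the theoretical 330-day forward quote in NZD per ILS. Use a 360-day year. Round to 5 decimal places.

T = 330/360 years.
NZD growth factor: e^(0.0034×330/360) = 1.0031215.
Growth of 1 ILS over T: e^(0.0742×330/360) = 1.0703831.
Forward (NZD per ILS) = 0.38562 × 1.0031215 / 1.0703831 = 0.3613881.

0.36139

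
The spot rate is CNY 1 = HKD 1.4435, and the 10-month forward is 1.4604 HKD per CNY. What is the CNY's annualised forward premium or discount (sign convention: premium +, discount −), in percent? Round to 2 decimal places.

+1.40%

T = 10/12 years.
CNY trades forward at +1.17077% vs spot over the period.
×(1/T) gives 1.40% p.a.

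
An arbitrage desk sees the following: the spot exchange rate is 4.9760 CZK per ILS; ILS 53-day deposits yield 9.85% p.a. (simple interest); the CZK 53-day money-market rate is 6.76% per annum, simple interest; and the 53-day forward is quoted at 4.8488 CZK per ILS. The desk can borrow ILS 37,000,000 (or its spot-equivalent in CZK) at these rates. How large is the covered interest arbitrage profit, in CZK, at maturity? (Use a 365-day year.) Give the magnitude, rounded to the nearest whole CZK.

T = 53/365 years.
Keep in ILS, deliver into the forward: 37,000,000·1.01430273973·4.8488 = CZK 181,971,591.60.
Swap to CZK now, deposit: 37,000,000·4.9760·1.00981589041 = CZK 185,919,223.22.
The quoted forward undervalues ILS, so borrow ILS, convert to CZK at spot, deposit the CZK at 6.76%, and buy ILS forward at 4.8488 to cover the loan.
Profit = 185,919,223.22 − 181,971,591.60 = CZK 3,947,632.

CZK 3,947,632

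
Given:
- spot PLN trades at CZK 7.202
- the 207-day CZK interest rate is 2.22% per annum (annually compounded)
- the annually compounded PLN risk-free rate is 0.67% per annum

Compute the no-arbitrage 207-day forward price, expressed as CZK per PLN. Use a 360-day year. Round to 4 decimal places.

T = 207/360 years.
Growth of 1 CZK over T: (1 + 0.0222)^(207/360) = 1.0127054.
Growth of 1 PLN over T: (1 + 0.0067)^(207/360) = 1.003847.
So F = 7.202 × 1.0127054 / 1.003847 = 7.265554 (CZK/PLN).

7.2656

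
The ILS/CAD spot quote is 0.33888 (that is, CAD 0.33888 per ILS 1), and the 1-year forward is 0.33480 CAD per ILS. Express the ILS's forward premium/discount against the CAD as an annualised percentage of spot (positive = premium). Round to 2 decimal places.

T = 1 year.
ILS trades forward at -1.20397% vs spot over the period.
×(1/T) gives -1.20% p.a.

-1.20%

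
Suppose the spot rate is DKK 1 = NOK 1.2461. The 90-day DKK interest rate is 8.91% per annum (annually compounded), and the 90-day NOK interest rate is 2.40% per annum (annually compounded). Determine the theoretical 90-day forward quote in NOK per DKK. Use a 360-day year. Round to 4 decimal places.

T = 90/360 years.
NOK accumulates by (1 + 0.0240)^(90/360) = 1.0059467.
DKK accumulates by (1 + 0.0891)^(90/360) = 1.0215672.
So F = 1.2461 × 1.0059467 / 1.0215672 = 1.227046 (NOK/DKK).

1.2270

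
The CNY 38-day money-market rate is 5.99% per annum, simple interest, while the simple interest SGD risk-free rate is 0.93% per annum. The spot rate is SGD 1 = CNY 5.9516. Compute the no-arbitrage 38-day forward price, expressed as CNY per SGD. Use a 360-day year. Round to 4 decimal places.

T = 38/360 years.
CNY accumulates by 1 + 0.0599×38/360 = 1.0063228.
SGD growth factor: 1 + 0.0093×38/360 = 1.0009817.
Forward (CNY per SGD) = 5.9516 × 1.0063228 / 1.0009817 = 5.983357.

5.9834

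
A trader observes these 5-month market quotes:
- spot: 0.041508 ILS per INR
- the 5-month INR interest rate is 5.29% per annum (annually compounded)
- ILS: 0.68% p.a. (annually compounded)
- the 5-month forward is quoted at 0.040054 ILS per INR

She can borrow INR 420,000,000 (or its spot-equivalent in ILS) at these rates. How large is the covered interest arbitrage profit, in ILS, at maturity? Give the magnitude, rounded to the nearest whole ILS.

ILS 294,744

T = 5/12 years.
Invest the INR and cover forward: 420,000,000 × 1.0217107645 × 0.040054 = ILS 17,187,913.24.
Convert at spot and invest in ILS: 420,000,000 × 0.041508 × 1.002827734 = ILS 17,482,656.90.
The quoted forward undervalues INR, so borrow INR, convert to ILS at spot, deposit the ILS at 0.68%, and buy INR forward at 0.040054 to cover the loan.
Arbitrage profit = |17,187,913.24 − 17,482,656.90| = ILS 294,744.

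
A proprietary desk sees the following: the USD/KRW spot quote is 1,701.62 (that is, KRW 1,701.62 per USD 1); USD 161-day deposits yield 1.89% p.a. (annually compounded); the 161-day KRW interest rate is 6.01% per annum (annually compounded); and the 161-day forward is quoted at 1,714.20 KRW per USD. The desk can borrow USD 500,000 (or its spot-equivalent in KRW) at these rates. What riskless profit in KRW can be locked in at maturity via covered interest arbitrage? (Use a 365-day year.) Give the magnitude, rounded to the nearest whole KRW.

KRW 8,789,417

T = 161/365 years.
Invest the USD and cover forward: 500,000 × 1.00829310806 × 1714.20 = KRW 864,208,022.92.
Convert at spot and invest in KRW: 500,000 × 1701.62 × 1.02607802003 = KRW 872,997,440.22.
The quoted forward undervalues USD, so borrow USD, convert to KRW at spot, deposit the KRW at 6.01%, and buy USD forward at 1,714.20 to cover the loan.
Profit = 872,997,440.22 − 864,208,022.92 = KRW 8,789,417.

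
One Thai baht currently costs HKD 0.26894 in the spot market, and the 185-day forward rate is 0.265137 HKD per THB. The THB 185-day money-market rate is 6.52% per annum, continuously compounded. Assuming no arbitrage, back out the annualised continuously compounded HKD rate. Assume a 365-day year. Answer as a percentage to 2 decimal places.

T = 185/365 years.
F/S = 0.265137/0.26894 = 0.9858593 = (growth of HKD) / (growth of THB).
The THB side grows by e^(0.0652×185/365) = 1.0335987.
That pins the HKD growth at 1.0189829.
Take logs: ln 1.0189829 / (185/365) = 0.037102, so 3.71%.

3.71%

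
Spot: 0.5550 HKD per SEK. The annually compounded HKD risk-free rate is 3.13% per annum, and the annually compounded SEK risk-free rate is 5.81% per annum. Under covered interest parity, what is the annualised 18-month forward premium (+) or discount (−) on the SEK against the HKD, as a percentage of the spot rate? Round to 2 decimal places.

-2.52%

T = 18/12 years.
F = S · g_HKD/g_SEK = 0.555 × 1.0473155/1.0884039 = 0.5340482.
Annualised premium = (F − S)/S × (1/T) = (0.5340482 − 0.555)/0.555 ÷ (18/12) = -2.52%.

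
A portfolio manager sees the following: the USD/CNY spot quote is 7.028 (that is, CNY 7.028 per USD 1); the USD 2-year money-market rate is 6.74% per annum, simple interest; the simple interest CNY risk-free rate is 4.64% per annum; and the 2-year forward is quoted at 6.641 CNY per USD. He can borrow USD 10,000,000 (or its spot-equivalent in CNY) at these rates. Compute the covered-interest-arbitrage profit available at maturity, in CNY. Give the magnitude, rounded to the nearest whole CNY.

T = 2 years.
Route A — deposit USD, sell forward: 10,000,000 × 1.134800 × 6.641 = CNY 75,362,068.00.
Route B — convert at spot, deposit CNY: 10,000,000 × 7.028 × 1.092800 = CNY 76,801,984.00.
The quoted forward undervalues USD, so borrow USD, convert to CNY at spot, deposit the CNY at 4.64%, and buy USD forward at 6.641 to cover the loan.
Profit = 76,801,984.00 − 75,362,068.00 = CNY 1,439,916.

CNY 1,439,916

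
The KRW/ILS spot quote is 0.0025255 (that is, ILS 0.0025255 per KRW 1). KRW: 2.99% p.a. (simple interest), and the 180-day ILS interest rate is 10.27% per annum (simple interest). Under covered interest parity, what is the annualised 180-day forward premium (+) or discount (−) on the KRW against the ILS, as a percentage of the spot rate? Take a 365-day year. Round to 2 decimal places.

T = 180/365 years.
CIP forward (ILS per KRW) = 0.0025255 × 1.0506466/1.0147452 = 0.0026148515.
(F − S)/S ÷ T = (0.0026148515 − 0.0025255)/0.0025255/(180/365) = 0.071742 → 7.17%.

+7.17%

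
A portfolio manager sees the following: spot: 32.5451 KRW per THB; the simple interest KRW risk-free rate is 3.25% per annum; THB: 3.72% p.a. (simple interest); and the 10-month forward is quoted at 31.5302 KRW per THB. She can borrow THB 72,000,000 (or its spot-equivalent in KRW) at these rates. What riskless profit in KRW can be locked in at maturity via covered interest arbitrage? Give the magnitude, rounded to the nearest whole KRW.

T = 10/12 years.
Invest the THB and cover forward: 72,000,000 × 1.031000 × 31.5302 = KRW 2,340,549,806.40.
Convert at spot and invest in KRW: 72,000,000 × 32.5451 × 1.027083333333 = KRW 2,406,710,145.00.
The quoted forward undervalues THB, so borrow THB, convert to KRW at spot, deposit the KRW at 3.25%, and buy THB forward at 31.5302 to cover the loan.
Arbitrage profit = |2,340,549,806.40 − 2,406,710,145.00| = KRW 66,160,339.

KRW 66,160,339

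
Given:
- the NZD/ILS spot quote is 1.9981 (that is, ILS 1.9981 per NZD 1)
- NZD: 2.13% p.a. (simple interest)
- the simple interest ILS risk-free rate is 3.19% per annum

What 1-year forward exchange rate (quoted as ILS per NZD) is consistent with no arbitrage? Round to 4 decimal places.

T = 1 year.
ILS accumulates by 1 + 0.0319×1 = 1.031900.
NZD growth factor: 1 + 0.0213×1 = 1.021300.
CIP: F = S · (grow ILS)/(grow NZD) = 1.9981 × 1.031900/1.021300 = 2.018838 ILS per NZD.

2.0188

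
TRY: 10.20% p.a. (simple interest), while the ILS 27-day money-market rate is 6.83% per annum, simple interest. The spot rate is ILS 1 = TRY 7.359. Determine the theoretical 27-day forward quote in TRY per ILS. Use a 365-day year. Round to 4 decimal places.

7.3773

T = 27/365 years.
TRY accumulates by 1 + 0.1020×27/365 = 1.0075452.
ILS growth factor: 1 + 0.0683×27/365 = 1.0050523.
So F = 7.359 × 1.0075452 / 1.0050523 = 7.377253 (TRY/ILS).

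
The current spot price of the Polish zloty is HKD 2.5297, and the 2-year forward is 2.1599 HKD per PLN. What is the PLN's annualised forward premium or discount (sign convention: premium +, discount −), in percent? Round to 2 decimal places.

T = 2 years.
Period premium: (2.1599 − 2.5297)/2.5297 = -0.1461833.
×(1/T) gives -7.31% p.a.

-7.31%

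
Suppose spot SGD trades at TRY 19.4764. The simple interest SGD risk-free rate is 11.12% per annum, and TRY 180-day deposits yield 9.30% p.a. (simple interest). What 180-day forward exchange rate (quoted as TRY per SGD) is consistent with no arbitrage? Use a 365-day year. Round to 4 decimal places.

19.3107

T = 180/365 years.
TRY accumulates by 1 + 0.0930×180/365 = 1.04586301.
SGD accumulates by 1 + 0.1112×180/365 = 1.05483836.
Forward (TRY per SGD) = 19.4764 × 1.04586301 / 1.05483836 = 19.310680.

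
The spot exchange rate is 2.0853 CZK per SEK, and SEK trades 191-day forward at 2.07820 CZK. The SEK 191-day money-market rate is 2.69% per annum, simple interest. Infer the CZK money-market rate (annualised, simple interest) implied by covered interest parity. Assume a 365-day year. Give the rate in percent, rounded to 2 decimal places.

T = 191/365 years.
By CIP, F/S equals the CZK-to-SEK growth ratio: 2.0782/2.0853 = 0.9965952.
The SEK side grows by 1 + 0.0269×191/365 = 1.0140764.
Hence g_CZK = 1.0106237.
r = (1.0106237 − 1)/(191/365) = 0.020302 → 2.03%.

2.03%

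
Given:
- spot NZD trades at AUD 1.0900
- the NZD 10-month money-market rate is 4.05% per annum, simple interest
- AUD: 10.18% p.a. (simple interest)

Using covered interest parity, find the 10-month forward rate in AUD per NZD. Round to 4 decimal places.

T = 10/12 years.
AUD growth factor: 1 + 0.1018×10/12 = 1.0848333.
NZD growth factor: 1 + 0.0405×10/12 = 1.033750.
CIP: F = S · (grow AUD)/(grow NZD) = 1.09 × 1.0848333/1.033750 = 1.143863 AUD per NZD.

1.1439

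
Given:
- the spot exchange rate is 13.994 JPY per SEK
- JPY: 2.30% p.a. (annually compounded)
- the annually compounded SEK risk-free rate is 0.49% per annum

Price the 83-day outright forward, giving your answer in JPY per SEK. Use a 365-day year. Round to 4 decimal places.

14.0509

T = 83/365 years.
Growth of 1 JPY over T: (1 + 0.0230)^(83/365) = 1.00518429.
SEK accumulates by (1 + 0.0049)^(83/365) = 1.00111214.
Forward (JPY per SEK) = 13.994 × 1.00518429 / 1.00111214 = 14.050922.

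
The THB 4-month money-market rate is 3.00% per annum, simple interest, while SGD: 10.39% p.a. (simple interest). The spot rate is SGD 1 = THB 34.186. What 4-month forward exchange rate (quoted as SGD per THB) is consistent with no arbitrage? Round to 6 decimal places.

0.029965

T = 4/12 years.
Growth of 1 THB over T: 1 + 0.0300×4/12 = 1.010000.
SGD growth factor: 1 + 0.1039×4/12 = 1.0346333.
So F = 34.186 × 1.010000 / 1.0346333 = 33.37207 (THB/SGD).
Quoted the other way: 1/33.37207 = 0.029965 SGD per THB.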